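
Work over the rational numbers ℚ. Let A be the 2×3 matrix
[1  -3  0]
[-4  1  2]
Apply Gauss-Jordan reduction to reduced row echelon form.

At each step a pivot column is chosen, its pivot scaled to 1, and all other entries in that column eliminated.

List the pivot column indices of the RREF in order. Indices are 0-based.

pivot columns: 0, 1

[1] R0 /= 1  ⇒  (1, -3, 0)
     R1 -= -4·R0  ⇒  (0, -11, 2)
[2] R1 /= -11  ⇒  (0, 1, -2/11)
     R0 -= -3·R1  ⇒  (1, 0, -6/11)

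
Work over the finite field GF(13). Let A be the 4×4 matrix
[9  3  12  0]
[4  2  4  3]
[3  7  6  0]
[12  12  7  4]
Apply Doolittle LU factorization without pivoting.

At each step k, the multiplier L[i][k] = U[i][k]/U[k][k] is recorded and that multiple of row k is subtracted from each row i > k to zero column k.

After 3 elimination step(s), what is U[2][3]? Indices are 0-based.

U[2][3] = 12

k=0: U[0][0]=9
  eliminate (1,0): mult=12, new row 1: (0, 5, 3, 3); set L[1][0]=12
  eliminate (2,0): mult=9, new row 2: (0, 6, 2, 0); set L[2][0]=9
  eliminate (3,0): mult=10, new row 3: (0, 8, 4, 4); set L[3][0]=10
k=1: U[1][1]=5
  eliminate (2,1): mult=9, new row 2: (0, 0, 1, 12); set L[2][1]=9
  eliminate (3,1): mult=12, new row 3: (0, 0, 7, 7); set L[3][1]=12
k=2: U[2][2]=1
  eliminate (3,2): mult=7, new row 3: (0, 0, 0, 1); set L[3][2]=7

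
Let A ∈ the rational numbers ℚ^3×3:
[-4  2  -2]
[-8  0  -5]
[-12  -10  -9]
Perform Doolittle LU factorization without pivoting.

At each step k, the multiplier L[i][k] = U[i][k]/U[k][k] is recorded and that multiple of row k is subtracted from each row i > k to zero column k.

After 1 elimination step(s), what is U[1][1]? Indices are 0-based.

Step 1: pivot at (0,0) is -4.
  row1 ← row1 − (2)·row0  ⇒  L[1][0]=2, U row1=(0, -4, -1)
  row2 ← row2 − (3)·row0  ⇒  L[2][0]=3, U row2=(0, -16, -3)

U[1][1] = -4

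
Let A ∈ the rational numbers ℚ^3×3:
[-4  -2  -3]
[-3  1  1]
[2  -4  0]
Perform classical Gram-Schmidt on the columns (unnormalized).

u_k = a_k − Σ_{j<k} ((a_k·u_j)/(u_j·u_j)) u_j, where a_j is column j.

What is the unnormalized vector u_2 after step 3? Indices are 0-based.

u_2 = (-5/6, 5/3, 5/6)

Step 1: u_0 = a_0 = (-4, -3, 2).
Step 2: u_1 = a_1 − (-3/29)·u_0 = (-70/29, 20/29, -110/29).
Step 3: u_2 = a_2 − (9/29)·u_0 − (23/60)·u_1 = (-5/6, 5/3, 5/6).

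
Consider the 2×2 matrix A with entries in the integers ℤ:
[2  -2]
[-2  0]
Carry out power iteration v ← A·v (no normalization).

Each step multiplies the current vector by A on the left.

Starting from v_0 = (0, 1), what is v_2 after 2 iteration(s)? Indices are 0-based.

v_2 = (-4, 4)

v_0 = (0, 1).
v_1 = A·v_0 = (-2, 0).
v_2 = A·v_1 = (-4, 4).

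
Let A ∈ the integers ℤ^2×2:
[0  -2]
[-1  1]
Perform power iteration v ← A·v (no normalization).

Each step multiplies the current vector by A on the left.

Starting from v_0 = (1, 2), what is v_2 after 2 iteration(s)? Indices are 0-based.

v_0 = (1, 2).
v_1 = A·v_0 = (-4, 1).
v_2 = A·v_1 = (-2, 5).

v_2 = (-2, 5)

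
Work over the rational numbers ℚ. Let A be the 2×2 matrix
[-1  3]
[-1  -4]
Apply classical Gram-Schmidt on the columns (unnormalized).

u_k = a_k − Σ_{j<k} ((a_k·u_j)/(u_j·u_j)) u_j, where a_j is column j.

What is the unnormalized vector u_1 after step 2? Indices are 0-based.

Step 1: u_0 = a_0 = (-1, -1).
Step 2: u_1 = a_1 − (1/2)·u_0 = (7/2, -7/2).

u_1 = (7/2, -7/2)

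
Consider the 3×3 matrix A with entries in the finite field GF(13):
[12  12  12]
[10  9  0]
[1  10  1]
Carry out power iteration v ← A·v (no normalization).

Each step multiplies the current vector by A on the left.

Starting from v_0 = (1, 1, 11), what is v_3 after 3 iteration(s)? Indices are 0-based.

v_3 = (9, 11, 9)

v_0 = (1, 1, 11).
v_1 = A·v_0 = (0, 6, 9).
v_2 = A·v_1 = (11, 2, 4).
v_3 = A·v_2 = (9, 11, 9).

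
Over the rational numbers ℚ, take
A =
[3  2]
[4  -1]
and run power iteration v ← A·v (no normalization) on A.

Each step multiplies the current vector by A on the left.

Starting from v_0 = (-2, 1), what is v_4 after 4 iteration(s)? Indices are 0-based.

v_4 = (-538, -303)

v_0 = (-2, 1).
v_1 = A·v_0 = (-4, -9).
v_2 = A·v_1 = (-30, -7).
v_3 = A·v_2 = (-104, -113).
v_4 = A·v_3 = (-538, -303).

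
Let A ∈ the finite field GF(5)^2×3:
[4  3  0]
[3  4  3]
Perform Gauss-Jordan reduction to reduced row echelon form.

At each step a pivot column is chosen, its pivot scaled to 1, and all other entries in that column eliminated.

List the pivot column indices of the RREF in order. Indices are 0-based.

pivot(0,0)=4: scale R0 → (1, 2, 0)
  clear (1,0): R1 −= (3)R0 → (0, 3, 3)
pivot(1,1)=3: scale R1 → (0, 1, 1)
  clear (0,1): R0 −= (2)R1 → (1, 0, 3)

pivot columns: 0, 1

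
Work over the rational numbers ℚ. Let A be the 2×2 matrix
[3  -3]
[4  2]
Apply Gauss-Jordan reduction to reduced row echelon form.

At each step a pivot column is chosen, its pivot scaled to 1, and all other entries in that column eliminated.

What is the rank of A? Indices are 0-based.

pivot(0,0)=3: scale R0 → (1, -1)
  clear (1,0): R1 −= (4)R0 → (0, 6)
pivot(1,1)=6: scale R1 → (0, 1)
  clear (0,1): R0 −= (-1)R1 → (1, 0)

rank = 2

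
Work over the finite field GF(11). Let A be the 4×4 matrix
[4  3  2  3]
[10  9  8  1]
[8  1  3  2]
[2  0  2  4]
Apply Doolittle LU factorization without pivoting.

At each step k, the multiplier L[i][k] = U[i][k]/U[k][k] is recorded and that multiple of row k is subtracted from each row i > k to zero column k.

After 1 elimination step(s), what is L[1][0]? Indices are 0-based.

[col 0] pivot 4
  R1 -= 8*R0 → (0, 7, 3, 10)  (L[1][0] := 8)
  R2 -= 2*R0 → (0, 6, 10, 7)  (L[2][0] := 2)
  R3 -= 6*R0 → (0, 4, 1, 8)  (L[3][0] := 6)

L[1][0] = 8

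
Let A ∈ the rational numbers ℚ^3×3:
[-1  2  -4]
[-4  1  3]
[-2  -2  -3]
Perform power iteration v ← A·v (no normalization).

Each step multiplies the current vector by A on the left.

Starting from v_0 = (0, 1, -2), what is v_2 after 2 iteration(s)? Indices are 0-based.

v_2 = (-36, -33, -22)

v_0 = (0, 1, -2).
v_1 = A·v_0 = (10, -5, 4).
v_2 = A·v_1 = (-36, -33, -22).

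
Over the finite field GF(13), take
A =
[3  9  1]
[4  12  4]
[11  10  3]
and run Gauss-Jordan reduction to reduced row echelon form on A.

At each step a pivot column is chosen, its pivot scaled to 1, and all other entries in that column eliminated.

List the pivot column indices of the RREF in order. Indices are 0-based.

[1] R0 /= 3  ⇒  (1, 3, 9)
     R1 -= 4·R0  ⇒  (0, 0, 7)
     R2 -= 11·R0  ⇒  (0, 3, 8)
[2] R1 <-> R2
[2] R1 /= 3  ⇒  (0, 1, 7)
     R0 -= 3·R1  ⇒  (1, 0, 1)
[3] R2 /= 7  ⇒  (0, 0, 1)
     R0 -= 1·R2  ⇒  (1, 0, 0)
     R1 -= 7·R2  ⇒  (0, 1, 0)

pivot columns: 0, 1, 2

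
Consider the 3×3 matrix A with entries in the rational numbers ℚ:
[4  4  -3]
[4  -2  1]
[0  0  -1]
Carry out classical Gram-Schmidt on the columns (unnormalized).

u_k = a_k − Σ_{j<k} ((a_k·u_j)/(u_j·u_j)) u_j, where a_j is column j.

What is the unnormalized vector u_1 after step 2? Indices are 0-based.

Step 1: u_0 = a_0 = (4, 4, 0).
Step 2: u_1 = a_1 − (1/4)·u_0 = (3, -3, 0).

u_1 = (3, -3, 0)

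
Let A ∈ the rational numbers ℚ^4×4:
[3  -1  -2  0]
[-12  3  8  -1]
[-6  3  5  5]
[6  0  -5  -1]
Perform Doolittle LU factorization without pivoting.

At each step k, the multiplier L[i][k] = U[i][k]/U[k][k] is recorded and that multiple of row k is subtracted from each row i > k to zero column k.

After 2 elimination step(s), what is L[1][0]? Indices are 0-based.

L[1][0] = -4

k=0: U[0][0]=3
  eliminate (1,0): mult=-4, new row 1: (0, -1, 0, -1); set L[1][0]=-4
  eliminate (2,0): mult=-2, new row 2: (0, 1, 1, 5); set L[2][0]=-2
  eliminate (3,0): mult=2, new row 3: (0, 2, -1, -1); set L[3][0]=2
k=1: U[1][1]=-1
  eliminate (2,1): mult=-1, new row 2: (0, 0, 1, 4); set L[2][1]=-1
  eliminate (3,1): mult=-2, new row 3: (0, 0, -1, -3); set L[3][1]=-2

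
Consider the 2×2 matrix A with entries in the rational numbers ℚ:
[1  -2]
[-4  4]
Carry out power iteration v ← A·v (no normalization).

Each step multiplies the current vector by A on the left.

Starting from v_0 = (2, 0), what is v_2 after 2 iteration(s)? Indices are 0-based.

v_2 = (18, -40)

v_0 = (2, 0).
v_1 = A·v_0 = (2, -8).
v_2 = A·v_1 = (18, -40).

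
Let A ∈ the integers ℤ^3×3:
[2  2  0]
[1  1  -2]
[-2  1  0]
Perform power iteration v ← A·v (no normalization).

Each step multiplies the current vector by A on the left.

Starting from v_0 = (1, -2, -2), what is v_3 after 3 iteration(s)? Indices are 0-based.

v_3 = (22, -3, 5)

v_0 = (1, -2, -2).
v_1 = A·v_0 = (-2, 3, -4).
v_2 = A·v_1 = (2, 9, 7).
v_3 = A·v_2 = (22, -3, 5).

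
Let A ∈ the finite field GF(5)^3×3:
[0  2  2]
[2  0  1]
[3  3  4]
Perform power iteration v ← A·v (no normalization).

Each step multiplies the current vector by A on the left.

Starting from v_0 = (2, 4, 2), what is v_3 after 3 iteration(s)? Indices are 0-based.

v_0 = (2, 4, 2).
v_1 = A·v_0 = (2, 1, 1).
v_2 = A·v_1 = (4, 0, 3).
v_3 = A·v_2 = (1, 1, 4).

v_3 = (1, 1, 4)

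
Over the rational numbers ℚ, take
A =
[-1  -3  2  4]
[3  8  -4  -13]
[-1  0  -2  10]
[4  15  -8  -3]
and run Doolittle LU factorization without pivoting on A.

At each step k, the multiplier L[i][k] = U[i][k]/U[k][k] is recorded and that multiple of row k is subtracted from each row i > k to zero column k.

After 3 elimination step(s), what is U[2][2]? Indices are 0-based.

U[2][2] = 2

Step 1: pivot at (0,0) is -1.
  row1 ← row1 − (-3)·row0  ⇒  L[1][0]=-3, U row1=(0, -1, 2, -1)
  row2 ← row2 − (1)·row0  ⇒  L[2][0]=1, U row2=(0, 3, -4, 6)
  row3 ← row3 − (-4)·row0  ⇒  L[3][0]=-4, U row3=(0, 3, 0, 13)
Step 2: pivot at (1,1) is -1.
  row2 ← row2 − (-3)·row1  ⇒  L[2][1]=-3, U row2=(0, 0, 2, 3)
  row3 ← row3 − (-3)·row1  ⇒  L[3][1]=-3, U row3=(0, 0, 6, 10)
Step 3: pivot at (2,2) is 2.
  row3 ← row3 − (3)·row2  ⇒  L[3][2]=3, U row3=(0, 0, 0, 1)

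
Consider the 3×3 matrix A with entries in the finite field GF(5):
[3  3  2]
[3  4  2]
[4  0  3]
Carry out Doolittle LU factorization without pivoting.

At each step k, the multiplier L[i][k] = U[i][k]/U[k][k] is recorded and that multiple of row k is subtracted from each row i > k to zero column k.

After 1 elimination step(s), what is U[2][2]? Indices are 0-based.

[col 0] pivot 3
  R1 -= 1*R0 → (0, 1, 0)  (L[1][0] := 1)
  R2 -= 3*R0 → (0, 1, 2)  (L[2][0] := 3)

U[2][2] = 2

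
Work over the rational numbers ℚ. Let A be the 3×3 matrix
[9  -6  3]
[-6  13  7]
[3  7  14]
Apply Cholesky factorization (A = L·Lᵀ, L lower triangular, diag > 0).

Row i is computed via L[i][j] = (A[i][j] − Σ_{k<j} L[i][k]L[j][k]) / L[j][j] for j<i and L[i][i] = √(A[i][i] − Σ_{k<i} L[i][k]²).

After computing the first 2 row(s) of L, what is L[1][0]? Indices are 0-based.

L[1][0] = -2

Step 1: L[0][0] = √(9) = 3.
  L[1][0] = (-6) / L[0][0] = -2.
Step 2: L[1][1] = √(9) = 3.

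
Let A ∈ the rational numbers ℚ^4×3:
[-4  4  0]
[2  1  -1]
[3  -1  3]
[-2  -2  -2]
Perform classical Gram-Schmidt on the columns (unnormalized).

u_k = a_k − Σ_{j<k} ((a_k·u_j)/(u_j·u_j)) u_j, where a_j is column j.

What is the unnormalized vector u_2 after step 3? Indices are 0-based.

u_2 = (396/557, -1184/557, 1088/557, -344/557)

Step 1: u_0 = a_0 = (-4, 2, 3, -2).
Step 2: u_1 = a_1 − (-13/33)·u_0 = (80/33, 59/33, 2/11, -92/33).
Step 3: u_2 = a_2 − (1/3)·u_0 − (143/557)·u_1 = (396/557, -1184/557, 1088/557, -344/557).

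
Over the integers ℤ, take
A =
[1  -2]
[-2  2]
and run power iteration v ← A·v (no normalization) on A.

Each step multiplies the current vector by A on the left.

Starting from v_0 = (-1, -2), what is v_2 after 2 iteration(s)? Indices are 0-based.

v_0 = (-1, -2).
v_1 = A·v_0 = (3, -2).
v_2 = A·v_1 = (7, -10).

v_2 = (7, -10)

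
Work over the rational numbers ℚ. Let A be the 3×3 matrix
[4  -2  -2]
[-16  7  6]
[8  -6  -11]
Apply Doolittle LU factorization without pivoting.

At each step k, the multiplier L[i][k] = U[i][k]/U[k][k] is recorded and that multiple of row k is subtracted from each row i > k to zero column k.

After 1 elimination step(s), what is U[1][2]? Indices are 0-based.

k=0: U[0][0]=4
  eliminate (1,0): mult=-4, new row 1: (0, -1, -2); set L[1][0]=-4
  eliminate (2,0): mult=2, new row 2: (0, -2, -7); set L[2][0]=2

U[1][2] = -2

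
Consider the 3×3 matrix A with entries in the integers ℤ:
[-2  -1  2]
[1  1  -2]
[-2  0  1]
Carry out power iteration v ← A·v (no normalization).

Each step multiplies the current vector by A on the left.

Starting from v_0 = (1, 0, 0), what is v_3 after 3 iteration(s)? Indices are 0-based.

v_0 = (1, 0, 0).
v_1 = A·v_0 = (-2, 1, -2).
v_2 = A·v_1 = (-1, 3, 2).
v_3 = A·v_2 = (3, -2, 4).

v_3 = (3, -2, 4)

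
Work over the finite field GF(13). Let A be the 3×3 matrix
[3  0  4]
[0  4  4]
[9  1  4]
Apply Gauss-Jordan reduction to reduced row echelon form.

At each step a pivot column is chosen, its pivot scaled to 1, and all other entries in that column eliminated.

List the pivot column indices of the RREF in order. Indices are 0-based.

pivot columns: 0, 1, 2

[1] R0 /= 3  ⇒  (1, 0, 10)
     R2 -= 9·R0  ⇒  (0, 1, 5)
[2] R1 /= 4  ⇒  (0, 1, 1)
     R2 -= 1·R1  ⇒  (0, 0, 4)
[3] R2 /= 4  ⇒  (0, 0, 1)
     R0 -= 10·R2  ⇒  (1, 0, 0)
     R1 -= 1·R2  ⇒  (0, 1, 0)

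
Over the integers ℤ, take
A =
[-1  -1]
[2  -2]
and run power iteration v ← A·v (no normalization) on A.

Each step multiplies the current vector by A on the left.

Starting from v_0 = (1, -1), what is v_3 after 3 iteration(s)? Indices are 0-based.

v_0 = (1, -1).
v_1 = A·v_0 = (0, 4).
v_2 = A·v_1 = (-4, -8).
v_3 = A·v_2 = (12, 8).

v_3 = (12, 8)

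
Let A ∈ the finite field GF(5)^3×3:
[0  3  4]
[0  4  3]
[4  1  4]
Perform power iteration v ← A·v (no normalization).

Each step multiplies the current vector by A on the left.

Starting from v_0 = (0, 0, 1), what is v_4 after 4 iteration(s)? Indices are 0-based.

v_4 = (4, 1, 0)

v_0 = (0, 0, 1).
v_1 = A·v_0 = (4, 3, 4).
v_2 = A·v_1 = (0, 4, 0).
v_3 = A·v_2 = (2, 1, 4).
v_4 = A·v_3 = (4, 1, 0).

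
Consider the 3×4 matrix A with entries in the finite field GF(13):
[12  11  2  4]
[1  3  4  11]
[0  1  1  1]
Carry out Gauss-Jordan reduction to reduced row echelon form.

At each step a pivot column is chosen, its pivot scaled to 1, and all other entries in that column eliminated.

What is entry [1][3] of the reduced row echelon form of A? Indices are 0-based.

step 1: normalize row 0 (÷12) = (1, 2, 11, 9)
  row 1: subtract 1×row0 = (0, 1, 6, 2)
step 2: normalize row 1 (÷1) = (0, 1, 6, 2)
  row 0: subtract 2×row1 = (1, 0, 12, 5)
  row 2: subtract 1×row1 = (0, 0, 8, 12)
step 3: normalize row 2 (÷8) = (0, 0, 1, 8)
  row 0: subtract 12×row2 = (1, 0, 0, 0)
  row 1: subtract 6×row2 = (0, 1, 0, 6)

M[1][3] = 6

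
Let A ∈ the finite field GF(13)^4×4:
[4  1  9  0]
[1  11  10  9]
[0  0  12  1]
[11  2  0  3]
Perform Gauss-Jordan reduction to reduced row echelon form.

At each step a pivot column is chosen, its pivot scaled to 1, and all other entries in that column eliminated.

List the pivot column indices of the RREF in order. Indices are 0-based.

pivot columns: 0, 1, 2, 3

[1] R0 /= 4  ⇒  (1, 10, 12, 0)
     R1 -= 1·R0  ⇒  (0, 1, 11, 9)
     R3 -= 11·R0  ⇒  (0, 9, 11, 3)
[2] R1 /= 1  ⇒  (0, 1, 11, 9)
     R0 -= 10·R1  ⇒  (1, 0, 6, 1)
     R3 -= 9·R1  ⇒  (0, 0, 3, 0)
[3] R2 /= 12  ⇒  (0, 0, 1, 12)
     R0 -= 6·R2  ⇒  (1, 0, 0, 7)
     R1 -= 11·R2  ⇒  (0, 1, 0, 7)
     R3 -= 3·R2  ⇒  (0, 0, 0, 3)
[4] R3 /= 3  ⇒  (0, 0, 0, 1)
     R0 -= 7·R3  ⇒  (1, 0, 0, 0)
     R1 -= 7·R3  ⇒  (0, 1, 0, 0)
     R2 -= 12·R3  ⇒  (0, 0, 1, 0)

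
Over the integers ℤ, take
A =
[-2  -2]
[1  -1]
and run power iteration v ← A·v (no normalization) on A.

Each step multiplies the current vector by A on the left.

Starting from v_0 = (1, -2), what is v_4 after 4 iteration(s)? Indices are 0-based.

v_0 = (1, -2).
v_1 = A·v_0 = (2, 3).
v_2 = A·v_1 = (-10, -1).
v_3 = A·v_2 = (22, -9).
v_4 = A·v_3 = (-26, 31).

v_4 = (-26, 31)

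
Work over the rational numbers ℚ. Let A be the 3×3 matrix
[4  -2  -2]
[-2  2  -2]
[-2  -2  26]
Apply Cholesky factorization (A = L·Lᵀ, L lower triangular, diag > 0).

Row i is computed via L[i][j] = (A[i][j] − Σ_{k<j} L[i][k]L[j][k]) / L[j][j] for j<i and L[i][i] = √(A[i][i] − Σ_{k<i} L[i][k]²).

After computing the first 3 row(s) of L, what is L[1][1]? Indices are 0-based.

L[1][1] = 1

Step 1: L[0][0] = √(4) = 2.
  L[1][0] = (-2) / L[0][0] = -1.
Step 2: L[1][1] = √(1) = 1.
  L[2][0] = (-2) / L[0][0] = -1.
  L[2][1] = (-3) / L[1][1] = -3.
Step 3: L[2][2] = √(16) = 4.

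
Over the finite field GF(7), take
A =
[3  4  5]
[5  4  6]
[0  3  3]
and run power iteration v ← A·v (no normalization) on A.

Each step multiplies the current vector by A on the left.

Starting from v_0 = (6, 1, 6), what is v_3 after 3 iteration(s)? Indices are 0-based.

v_0 = (6, 1, 6).
v_1 = A·v_0 = (3, 0, 0).
v_2 = A·v_1 = (2, 1, 0).
v_3 = A·v_2 = (3, 0, 3).

v_3 = (3, 0, 3)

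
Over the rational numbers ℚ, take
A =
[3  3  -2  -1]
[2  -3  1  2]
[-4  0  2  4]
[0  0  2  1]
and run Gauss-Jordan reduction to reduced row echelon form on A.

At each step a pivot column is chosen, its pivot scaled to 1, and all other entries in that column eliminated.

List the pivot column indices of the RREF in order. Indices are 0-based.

pivot(0,0)=3: scale R0 → (1, 1, -2/3, -1/3)
  clear (1,0): R1 −= (2)R0 → (0, -5, 7/3, 8/3)
  clear (2,0): R2 −= (-4)R0 → (0, 4, -2/3, 8/3)
pivot(1,1)=-5: scale R1 → (0, 1, -7/15, -8/15)
  clear (0,1): R0 −= (1)R1 → (1, 0, -1/5, 1/5)
  clear (2,1): R2 −= (4)R1 → (0, 0, 6/5, 24/5)
pivot(2,2)=6/5: scale R2 → (0, 0, 1, 4)
  clear (0,2): R0 −= (-1/5)R2 → (1, 0, 0, 1)
  clear (1,2): R1 −= (-7/15)R2 → (0, 1, 0, 4/3)
  clear (3,2): R3 −= (2)R2 → (0, 0, 0, -7)
pivot(3,3)=-7: scale R3 → (0, 0, 0, 1)
  clear (0,3): R0 −= (1)R3 → (1, 0, 0, 0)
  clear (1,3): R1 −= (4/3)R3 → (0, 1, 0, 0)
  clear (2,3): R2 −= (4)R3 → (0, 0, 1, 0)

pivot columns: 0, 1, 2, 3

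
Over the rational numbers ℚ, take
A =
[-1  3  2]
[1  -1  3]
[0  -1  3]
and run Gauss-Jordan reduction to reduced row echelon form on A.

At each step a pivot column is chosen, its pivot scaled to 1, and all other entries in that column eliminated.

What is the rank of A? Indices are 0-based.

rank = 3

[1] R0 /= -1  ⇒  (1, -3, -2)
     R1 -= 1·R0  ⇒  (0, 2, 5)
[2] R1 /= 2  ⇒  (0, 1, 5/2)
     R0 -= -3·R1  ⇒  (1, 0, 11/2)
     R2 -= -1·R1  ⇒  (0, 0, 11/2)
[3] R2 /= 11/2  ⇒  (0, 0, 1)
     R0 -= 11/2·R2  ⇒  (1, 0, 0)
     R1 -= 5/2·R2  ⇒  (0, 1, 0)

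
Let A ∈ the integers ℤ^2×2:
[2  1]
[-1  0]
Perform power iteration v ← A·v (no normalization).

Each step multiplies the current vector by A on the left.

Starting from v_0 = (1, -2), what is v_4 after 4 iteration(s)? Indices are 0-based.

v_4 = (-3, 2)

v_0 = (1, -2).
v_1 = A·v_0 = (0, -1).
v_2 = A·v_1 = (-1, 0).
v_3 = A·v_2 = (-2, 1).
v_4 = A·v_3 = (-3, 2).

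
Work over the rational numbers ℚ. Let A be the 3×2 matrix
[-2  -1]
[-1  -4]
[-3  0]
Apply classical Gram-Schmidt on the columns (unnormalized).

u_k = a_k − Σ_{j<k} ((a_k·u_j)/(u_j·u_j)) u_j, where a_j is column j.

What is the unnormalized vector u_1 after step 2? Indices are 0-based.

u_1 = (-1/7, -25/7, 9/7)

Step 1: u_0 = a_0 = (-2, -1, -3).
Step 2: u_1 = a_1 − (3/7)·u_0 = (-1/7, -25/7, 9/7).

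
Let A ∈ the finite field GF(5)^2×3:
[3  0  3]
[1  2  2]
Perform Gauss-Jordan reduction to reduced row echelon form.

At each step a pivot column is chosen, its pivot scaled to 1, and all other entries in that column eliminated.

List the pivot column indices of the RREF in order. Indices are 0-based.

pivot columns: 0, 1

pivot(0,0)=3: scale R0 → (1, 0, 1)
  clear (1,0): R1 −= (1)R0 → (0, 2, 1)
pivot(1,1)=2: scale R1 → (0, 1, 3)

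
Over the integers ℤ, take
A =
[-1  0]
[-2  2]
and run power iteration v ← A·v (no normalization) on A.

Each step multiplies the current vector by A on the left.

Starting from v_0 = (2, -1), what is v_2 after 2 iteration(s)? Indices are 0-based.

v_2 = (2, -8)

v_0 = (2, -1).
v_1 = A·v_0 = (-2, -6).
v_2 = A·v_1 = (2, -8).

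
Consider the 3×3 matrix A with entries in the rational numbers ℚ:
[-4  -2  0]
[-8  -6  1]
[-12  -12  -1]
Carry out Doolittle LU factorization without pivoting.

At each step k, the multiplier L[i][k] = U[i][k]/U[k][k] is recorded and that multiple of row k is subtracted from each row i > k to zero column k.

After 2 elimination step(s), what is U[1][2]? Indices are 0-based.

k=0: U[0][0]=-4
  eliminate (1,0): mult=2, new row 1: (0, -2, 1); set L[1][0]=2
  eliminate (2,0): mult=3, new row 2: (0, -6, -1); set L[2][0]=3
k=1: U[1][1]=-2
  eliminate (2,1): mult=3, new row 2: (0, 0, -4); set L[2][1]=3

U[1][2] = 1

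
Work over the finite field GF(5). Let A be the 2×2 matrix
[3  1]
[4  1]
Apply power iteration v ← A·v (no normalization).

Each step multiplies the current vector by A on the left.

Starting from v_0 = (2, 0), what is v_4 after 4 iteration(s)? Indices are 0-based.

v_0 = (2, 0).
v_1 = A·v_0 = (1, 3).
v_2 = A·v_1 = (1, 2).
v_3 = A·v_2 = (0, 1).
v_4 = A·v_3 = (1, 1).

v_4 = (1, 1)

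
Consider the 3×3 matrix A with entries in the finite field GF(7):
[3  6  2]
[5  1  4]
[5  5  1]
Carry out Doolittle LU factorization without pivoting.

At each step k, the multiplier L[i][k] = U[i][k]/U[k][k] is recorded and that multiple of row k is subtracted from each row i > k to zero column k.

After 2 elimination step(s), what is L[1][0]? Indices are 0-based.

L[1][0] = 4

[col 0] pivot 3
  R1 -= 4*R0 → (0, 5, 3)  (L[1][0] := 4)
  R2 -= 4*R0 → (0, 2, 0)  (L[2][0] := 4)
[col 1] pivot 5
  R2 -= 6*R1 → (0, 0, 3)  (L[2][1] := 6)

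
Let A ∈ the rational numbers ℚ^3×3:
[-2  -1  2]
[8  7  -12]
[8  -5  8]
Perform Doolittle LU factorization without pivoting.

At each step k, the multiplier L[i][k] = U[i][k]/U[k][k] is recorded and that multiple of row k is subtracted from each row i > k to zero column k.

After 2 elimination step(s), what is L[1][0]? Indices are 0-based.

k=0: U[0][0]=-2
  eliminate (1,0): mult=-4, new row 1: (0, 3, -4); set L[1][0]=-4
  eliminate (2,0): mult=-4, new row 2: (0, -9, 16); set L[2][0]=-4
k=1: U[1][1]=3
  eliminate (2,1): mult=-3, new row 2: (0, 0, 4); set L[2][1]=-3

L[1][0] = -4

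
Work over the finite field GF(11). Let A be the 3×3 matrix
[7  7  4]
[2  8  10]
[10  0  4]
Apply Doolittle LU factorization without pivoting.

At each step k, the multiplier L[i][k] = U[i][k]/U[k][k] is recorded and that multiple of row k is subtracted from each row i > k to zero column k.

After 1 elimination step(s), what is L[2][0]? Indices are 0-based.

L[2][0] = 3

[col 0] pivot 7
  R1 -= 5*R0 → (0, 6, 1)  (L[1][0] := 5)
  R2 -= 3*R0 → (0, 1, 3)  (L[2][0] := 3)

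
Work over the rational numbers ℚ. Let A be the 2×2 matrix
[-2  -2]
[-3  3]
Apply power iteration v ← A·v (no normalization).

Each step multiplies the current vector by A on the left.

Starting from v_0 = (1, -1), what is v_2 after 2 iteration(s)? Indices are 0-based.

v_2 = (12, -18)

v_0 = (1, -1).
v_1 = A·v_0 = (0, -6).
v_2 = A·v_1 = (12, -18).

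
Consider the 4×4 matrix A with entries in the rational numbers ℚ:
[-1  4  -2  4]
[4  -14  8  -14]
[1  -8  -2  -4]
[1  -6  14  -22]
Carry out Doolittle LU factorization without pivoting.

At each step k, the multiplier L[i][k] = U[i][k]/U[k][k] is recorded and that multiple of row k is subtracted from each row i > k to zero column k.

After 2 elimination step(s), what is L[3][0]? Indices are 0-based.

Step 1: pivot at (0,0) is -1.
  row1 ← row1 − (-4)·row0  ⇒  L[1][0]=-4, U row1=(0, 2, 0, 2)
  row2 ← row2 − (-1)·row0  ⇒  L[2][0]=-1, U row2=(0, -4, -4, 0)
  row3 ← row3 − (-1)·row0  ⇒  L[3][0]=-1, U row3=(0, -2, 12, -18)
Step 2: pivot at (1,1) is 2.
  row2 ← row2 − (-2)·row1  ⇒  L[2][1]=-2, U row2=(0, 0, -4, 4)
  row3 ← row3 − (-1)·row1  ⇒  L[3][1]=-1, U row3=(0, 0, 12, -16)

L[3][0] = -1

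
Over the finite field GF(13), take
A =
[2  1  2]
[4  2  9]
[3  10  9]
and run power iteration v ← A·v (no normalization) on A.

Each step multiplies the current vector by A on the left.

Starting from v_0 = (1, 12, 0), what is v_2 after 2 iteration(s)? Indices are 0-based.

v_0 = (1, 12, 0).
v_1 = A·v_0 = (1, 2, 6).
v_2 = A·v_1 = (3, 10, 12).

v_2 = (3, 10, 12)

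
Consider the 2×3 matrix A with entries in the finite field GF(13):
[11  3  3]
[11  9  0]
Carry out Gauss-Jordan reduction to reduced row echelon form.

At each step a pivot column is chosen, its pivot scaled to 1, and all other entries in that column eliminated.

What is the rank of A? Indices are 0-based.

rank = 2

[1] R0 /= 11  ⇒  (1, 5, 5)
     R1 -= 11·R0  ⇒  (0, 6, 10)
[2] R1 /= 6  ⇒  (0, 1, 6)
     R0 -= 5·R1  ⇒  (1, 0, 1)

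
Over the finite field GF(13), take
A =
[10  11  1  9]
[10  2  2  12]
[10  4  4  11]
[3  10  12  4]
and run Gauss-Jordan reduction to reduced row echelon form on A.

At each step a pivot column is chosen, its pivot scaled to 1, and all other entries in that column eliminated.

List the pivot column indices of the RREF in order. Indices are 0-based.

pivot columns: 0, 1, 2, 3

[1] R0 /= 10  ⇒  (1, 5, 4, 10)
     R1 -= 10·R0  ⇒  (0, 4, 1, 3)
     R2 -= 10·R0  ⇒  (0, 6, 3, 2)
     R3 -= 3·R0  ⇒  (0, 8, 0, 0)
[2] R1 /= 4  ⇒  (0, 1, 10, 4)
     R0 -= 5·R1  ⇒  (1, 0, 6, 3)
     R2 -= 6·R1  ⇒  (0, 0, 8, 4)
     R3 -= 8·R1  ⇒  (0, 0, 11, 7)
[3] R2 /= 8  ⇒  (0, 0, 1, 7)
     R0 -= 6·R2  ⇒  (1, 0, 0, 0)
     R1 -= 10·R2  ⇒  (0, 1, 0, 12)
     R3 -= 11·R2  ⇒  (0, 0, 0, 8)
[4] R3 /= 8  ⇒  (0, 0, 0, 1)
     R1 -= 12·R3  ⇒  (0, 1, 0, 0)
     R2 -= 7·R3  ⇒  (0, 0, 1, 0)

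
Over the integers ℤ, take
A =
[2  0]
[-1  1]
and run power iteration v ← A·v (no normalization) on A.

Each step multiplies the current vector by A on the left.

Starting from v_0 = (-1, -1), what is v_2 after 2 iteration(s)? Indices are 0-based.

v_0 = (-1, -1).
v_1 = A·v_0 = (-2, 0).
v_2 = A·v_1 = (-4, 2).

v_2 = (-4, 2)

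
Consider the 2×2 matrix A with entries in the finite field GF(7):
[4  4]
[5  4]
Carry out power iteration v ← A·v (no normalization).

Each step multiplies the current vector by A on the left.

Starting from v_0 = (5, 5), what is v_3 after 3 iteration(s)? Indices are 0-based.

v_0 = (5, 5).
v_1 = A·v_0 = (5, 3).
v_2 = A·v_1 = (4, 2).
v_3 = A·v_2 = (3, 0).

v_3 = (3, 0)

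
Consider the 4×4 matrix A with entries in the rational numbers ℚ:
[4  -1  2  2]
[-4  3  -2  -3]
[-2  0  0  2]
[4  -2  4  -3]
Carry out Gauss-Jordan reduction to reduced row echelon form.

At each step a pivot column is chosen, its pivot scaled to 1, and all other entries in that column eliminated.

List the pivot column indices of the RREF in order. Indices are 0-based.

pivot columns: 0, 1, 2, 3

[1] R0 /= 4  ⇒  (1, -1/4, 1/2, 1/2)
     R1 -= -4·R0  ⇒  (0, 2, 0, -1)
     R2 -= -2·R0  ⇒  (0, -1/2, 1, 3)
     R3 -= 4·R0  ⇒  (0, -1, 2, -5)
[2] R1 /= 2  ⇒  (0, 1, 0, -1/2)
     R0 -= -1/4·R1  ⇒  (1, 0, 1/2, 3/8)
     R2 -= -1/2·R1  ⇒  (0, 0, 1, 11/4)
     R3 -= -1·R1  ⇒  (0, 0, 2, -11/2)
[3] R2 /= 1  ⇒  (0, 0, 1, 11/4)
     R0 -= 1/2·R2  ⇒  (1, 0, 0, -1)
     R3 -= 2·R2  ⇒  (0, 0, 0, -11)
[4] R3 /= -11  ⇒  (0, 0, 0, 1)
     R0 -= -1·R3  ⇒  (1, 0, 0, 0)
     R1 -= -1/2·R3  ⇒  (0, 1, 0, 0)
     R2 -= 11/4·R3  ⇒  (0, 0, 1, 0)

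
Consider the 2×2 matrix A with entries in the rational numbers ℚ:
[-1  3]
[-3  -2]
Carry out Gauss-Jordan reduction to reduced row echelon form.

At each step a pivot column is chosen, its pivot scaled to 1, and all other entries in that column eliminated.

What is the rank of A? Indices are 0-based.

rank = 2

step 1: normalize row 0 (÷-1) = (1, -3)
  row 1: subtract -3×row0 = (0, -11)
step 2: normalize row 1 (÷-11) = (0, 1)
  row 0: subtract -3×row1 = (1, 0)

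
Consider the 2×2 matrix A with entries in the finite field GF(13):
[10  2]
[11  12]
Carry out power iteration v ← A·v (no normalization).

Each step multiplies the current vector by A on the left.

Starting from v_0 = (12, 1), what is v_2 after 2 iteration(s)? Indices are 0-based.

v_2 = (0, 2)

v_0 = (12, 1).
v_1 = A·v_0 = (5, 1).
v_2 = A·v_1 = (0, 2).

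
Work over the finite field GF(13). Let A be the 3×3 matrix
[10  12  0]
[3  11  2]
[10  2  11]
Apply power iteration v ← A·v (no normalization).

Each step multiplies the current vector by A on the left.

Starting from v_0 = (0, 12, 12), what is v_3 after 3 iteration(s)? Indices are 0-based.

v_0 = (0, 12, 12).
v_1 = A·v_0 = (1, 0, 0).
v_2 = A·v_1 = (10, 3, 10).
v_3 = A·v_2 = (6, 5, 8).

v_3 = (6, 5, 8)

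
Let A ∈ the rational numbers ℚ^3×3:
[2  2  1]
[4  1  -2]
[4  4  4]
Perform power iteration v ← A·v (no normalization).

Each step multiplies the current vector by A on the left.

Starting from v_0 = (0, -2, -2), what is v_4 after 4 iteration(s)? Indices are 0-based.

v_4 = (-444, 394, -1640)

v_0 = (0, -2, -2).
v_1 = A·v_0 = (-6, 2, -16).
v_2 = A·v_1 = (-24, 10, -80).
v_3 = A·v_2 = (-108, 74, -376).
v_4 = A·v_3 = (-444, 394, -1640).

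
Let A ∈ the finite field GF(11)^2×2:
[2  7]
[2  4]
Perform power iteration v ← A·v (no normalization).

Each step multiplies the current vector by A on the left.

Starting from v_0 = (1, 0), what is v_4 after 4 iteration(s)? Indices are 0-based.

v_4 = (3, 4)

v_0 = (1, 0).
v_1 = A·v_0 = (2, 2).
v_2 = A·v_1 = (7, 1).
v_3 = A·v_2 = (10, 7).
v_4 = A·v_3 = (3, 4).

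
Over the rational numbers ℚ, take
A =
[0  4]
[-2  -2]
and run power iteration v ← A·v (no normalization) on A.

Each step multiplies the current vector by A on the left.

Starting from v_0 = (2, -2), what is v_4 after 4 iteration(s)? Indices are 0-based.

v_0 = (2, -2).
v_1 = A·v_0 = (-8, 0).
v_2 = A·v_1 = (0, 16).
v_3 = A·v_2 = (64, -32).
v_4 = A·v_3 = (-128, -64).

v_4 = (-128, -64)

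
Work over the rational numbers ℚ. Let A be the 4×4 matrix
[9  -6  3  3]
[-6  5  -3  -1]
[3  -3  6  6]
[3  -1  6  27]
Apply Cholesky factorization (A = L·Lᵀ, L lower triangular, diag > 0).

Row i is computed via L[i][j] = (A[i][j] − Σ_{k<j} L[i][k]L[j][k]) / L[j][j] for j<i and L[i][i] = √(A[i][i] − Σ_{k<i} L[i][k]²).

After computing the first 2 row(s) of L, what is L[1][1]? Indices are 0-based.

L[1][1] = 1

Step 1: L[0][0] = √(9) = 3.
  L[1][0] = (-6) / L[0][0] = -2.
Step 2: L[1][1] = √(1) = 1.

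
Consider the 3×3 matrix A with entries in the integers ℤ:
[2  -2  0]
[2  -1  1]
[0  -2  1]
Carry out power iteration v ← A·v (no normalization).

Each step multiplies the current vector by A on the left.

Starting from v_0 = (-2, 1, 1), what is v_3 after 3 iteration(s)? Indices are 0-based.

v_3 = (10, 8, 25)

v_0 = (-2, 1, 1).
v_1 = A·v_0 = (-6, -4, -1).
v_2 = A·v_1 = (-4, -9, 7).
v_3 = A·v_2 = (10, 8, 25).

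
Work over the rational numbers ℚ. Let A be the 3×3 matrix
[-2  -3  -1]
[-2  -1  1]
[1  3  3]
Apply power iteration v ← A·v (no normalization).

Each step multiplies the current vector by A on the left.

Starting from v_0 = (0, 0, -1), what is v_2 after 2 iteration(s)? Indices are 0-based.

v_0 = (0, 0, -1).
v_1 = A·v_0 = (1, -1, -3).
v_2 = A·v_1 = (4, -4, -11).

v_2 = (4, -4, -11)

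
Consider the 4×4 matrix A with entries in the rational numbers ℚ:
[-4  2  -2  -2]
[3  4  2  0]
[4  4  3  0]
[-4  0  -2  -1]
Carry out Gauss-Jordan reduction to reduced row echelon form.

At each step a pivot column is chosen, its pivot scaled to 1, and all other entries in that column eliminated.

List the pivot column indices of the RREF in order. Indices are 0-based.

[1] R0 /= -4  ⇒  (1, -1/2, 1/2, 1/2)
     R1 -= 3·R0  ⇒  (0, 11/2, 1/2, -3/2)
     R2 -= 4·R0  ⇒  (0, 6, 1, -2)
     R3 -= -4·R0  ⇒  (0, -2, 0, 1)
[2] R1 /= 11/2  ⇒  (0, 1, 1/11, -3/11)
     R0 -= -1/2·R1  ⇒  (1, 0, 6/11, 4/11)
     R2 -= 6·R1  ⇒  (0, 0, 5/11, -4/11)
     R3 -= -2·R1  ⇒  (0, 0, 2/11, 5/11)
[3] R2 /= 5/11  ⇒  (0, 0, 1, -4/5)
     R0 -= 6/11·R2  ⇒  (1, 0, 0, 4/5)
     R1 -= 1/11·R2  ⇒  (0, 1, 0, -1/5)
     R3 -= 2/11·R2  ⇒  (0, 0, 0, 3/5)
[4] R3 /= 3/5  ⇒  (0, 0, 0, 1)
     R0 -= 4/5·R3  ⇒  (1, 0, 0, 0)
     R1 -= -1/5·R3  ⇒  (0, 1, 0, 0)
     R2 -= -4/5·R3  ⇒  (0, 0, 1, 0)

pivot columns: 0, 1, 2, 3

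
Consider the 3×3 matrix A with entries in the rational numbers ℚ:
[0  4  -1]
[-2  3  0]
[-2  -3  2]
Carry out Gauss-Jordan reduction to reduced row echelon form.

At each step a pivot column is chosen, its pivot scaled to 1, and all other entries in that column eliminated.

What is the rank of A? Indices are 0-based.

rank = 3

[1] R0 <-> R1
[1] R0 /= -2  ⇒  (1, -3/2, 0)
     R2 -= -2·R0  ⇒  (0, -6, 2)
[2] R1 /= 4  ⇒  (0, 1, -1/4)
     R0 -= -3/2·R1  ⇒  (1, 0, -3/8)
     R2 -= -6·R1  ⇒  (0, 0, 1/2)
[3] R2 /= 1/2  ⇒  (0, 0, 1)
     R0 -= -3/8·R2  ⇒  (1, 0, 0)
     R1 -= -1/4·R2  ⇒  (0, 1, 0)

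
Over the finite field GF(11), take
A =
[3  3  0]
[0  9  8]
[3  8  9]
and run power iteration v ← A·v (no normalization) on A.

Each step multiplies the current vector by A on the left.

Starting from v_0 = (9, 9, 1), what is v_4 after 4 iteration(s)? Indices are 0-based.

v_0 = (9, 9, 1).
v_1 = A·v_0 = (10, 1, 9).
v_2 = A·v_1 = (0, 4, 9).
v_3 = A·v_2 = (1, 9, 3).
v_4 = A·v_3 = (8, 6, 3).

v_4 = (8, 6, 3)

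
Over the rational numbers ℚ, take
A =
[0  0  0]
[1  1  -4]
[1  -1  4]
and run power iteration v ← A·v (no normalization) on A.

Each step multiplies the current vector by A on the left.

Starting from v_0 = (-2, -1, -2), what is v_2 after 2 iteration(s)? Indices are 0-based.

v_0 = (-2, -1, -2).
v_1 = A·v_0 = (0, 5, -9).
v_2 = A·v_1 = (0, 41, -41).

v_2 = (0, 41, -41)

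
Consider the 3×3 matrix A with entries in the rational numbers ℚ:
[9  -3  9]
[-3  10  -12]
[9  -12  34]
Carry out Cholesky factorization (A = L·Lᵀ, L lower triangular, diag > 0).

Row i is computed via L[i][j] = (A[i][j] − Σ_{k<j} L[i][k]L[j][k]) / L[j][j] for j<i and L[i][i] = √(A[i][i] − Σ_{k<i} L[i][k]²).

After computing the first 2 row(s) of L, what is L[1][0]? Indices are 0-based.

Step 1: L[0][0] = √(9) = 3.
  L[1][0] = (-3) / L[0][0] = -1.
Step 2: L[1][1] = √(9) = 3.

L[1][0] = -1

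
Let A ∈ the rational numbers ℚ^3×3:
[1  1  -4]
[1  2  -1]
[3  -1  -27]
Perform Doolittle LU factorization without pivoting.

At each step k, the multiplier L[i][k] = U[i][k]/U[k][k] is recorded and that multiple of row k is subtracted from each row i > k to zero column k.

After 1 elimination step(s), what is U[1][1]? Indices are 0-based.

U[1][1] = 1

k=0: U[0][0]=1
  eliminate (1,0): mult=1, new row 1: (0, 1, 3); set L[1][0]=1
  eliminate (2,0): mult=3, new row 2: (0, -4, -15); set L[2][0]=3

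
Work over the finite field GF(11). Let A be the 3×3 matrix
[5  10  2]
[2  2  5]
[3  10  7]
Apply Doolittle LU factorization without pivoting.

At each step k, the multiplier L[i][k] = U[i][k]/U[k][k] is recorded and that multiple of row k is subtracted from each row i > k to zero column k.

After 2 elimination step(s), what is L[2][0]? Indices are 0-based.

k=0: U[0][0]=5
  eliminate (1,0): mult=7, new row 1: (0, 9, 2); set L[1][0]=7
  eliminate (2,0): mult=5, new row 2: (0, 4, 8); set L[2][0]=5
k=1: U[1][1]=9
  eliminate (2,1): mult=9, new row 2: (0, 0, 1); set L[2][1]=9

L[2][0] = 5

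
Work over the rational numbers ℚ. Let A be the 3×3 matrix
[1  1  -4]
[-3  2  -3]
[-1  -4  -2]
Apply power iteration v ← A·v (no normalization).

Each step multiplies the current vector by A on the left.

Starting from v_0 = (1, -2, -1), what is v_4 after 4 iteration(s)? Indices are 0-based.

v_4 = (-915, -410, -537)

v_0 = (1, -2, -1).
v_1 = A·v_0 = (3, -4, 9).
v_2 = A·v_1 = (-37, -44, -5).
v_3 = A·v_2 = (-61, 38, 223).
v_4 = A·v_3 = (-915, -410, -537).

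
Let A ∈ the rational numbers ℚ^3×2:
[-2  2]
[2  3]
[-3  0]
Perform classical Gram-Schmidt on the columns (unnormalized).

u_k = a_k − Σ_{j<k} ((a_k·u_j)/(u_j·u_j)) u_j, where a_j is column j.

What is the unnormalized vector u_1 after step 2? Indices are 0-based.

Step 1: u_0 = a_0 = (-2, 2, -3).
Step 2: u_1 = a_1 − (2/17)·u_0 = (38/17, 47/17, 6/17).

u_1 = (38/17, 47/17, 6/17)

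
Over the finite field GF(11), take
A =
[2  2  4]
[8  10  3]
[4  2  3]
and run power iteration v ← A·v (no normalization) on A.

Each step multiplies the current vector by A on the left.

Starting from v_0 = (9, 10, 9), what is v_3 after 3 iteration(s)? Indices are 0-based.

v_3 = (3, 4, 2)

v_0 = (9, 10, 9).
v_1 = A·v_0 = (8, 1, 6).
v_2 = A·v_1 = (9, 4, 8).
v_3 = A·v_2 = (3, 4, 2).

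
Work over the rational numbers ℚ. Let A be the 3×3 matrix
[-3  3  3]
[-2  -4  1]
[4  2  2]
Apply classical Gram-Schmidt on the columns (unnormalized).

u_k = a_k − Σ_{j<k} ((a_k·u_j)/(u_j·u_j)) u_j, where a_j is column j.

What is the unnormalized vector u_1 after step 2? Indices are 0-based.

Step 1: u_0 = a_0 = (-3, -2, 4).
Step 2: u_1 = a_1 − (7/29)·u_0 = (108/29, -102/29, 30/29).

u_1 = (108/29, -102/29, 30/29)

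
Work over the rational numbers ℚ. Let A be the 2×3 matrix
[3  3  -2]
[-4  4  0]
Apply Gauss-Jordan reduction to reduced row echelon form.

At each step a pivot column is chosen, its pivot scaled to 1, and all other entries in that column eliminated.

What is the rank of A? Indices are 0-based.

rank = 2

[1] R0 /= 3  ⇒  (1, 1, -2/3)
     R1 -= -4·R0  ⇒  (0, 8, -8/3)
[2] R1 /= 8  ⇒  (0, 1, -1/3)
     R0 -= 1·R1  ⇒  (1, 0, -1/3)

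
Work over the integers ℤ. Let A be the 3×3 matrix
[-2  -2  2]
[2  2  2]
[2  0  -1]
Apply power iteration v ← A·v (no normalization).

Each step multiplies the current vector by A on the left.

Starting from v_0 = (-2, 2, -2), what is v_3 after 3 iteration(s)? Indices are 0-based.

v_0 = (-2, 2, -2).
v_1 = A·v_0 = (-4, -4, -2).
v_2 = A·v_1 = (12, -20, -6).
v_3 = A·v_2 = (4, -28, 30).

v_3 = (4, -28, 30)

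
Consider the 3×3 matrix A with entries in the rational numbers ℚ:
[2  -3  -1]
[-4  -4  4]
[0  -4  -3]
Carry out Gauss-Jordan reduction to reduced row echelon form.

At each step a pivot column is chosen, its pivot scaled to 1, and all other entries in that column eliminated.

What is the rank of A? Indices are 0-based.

pivot(0,0)=2: scale R0 → (1, -3/2, -1/2)
  clear (1,0): R1 −= (-4)R0 → (0, -10, 2)
pivot(1,1)=-10: scale R1 → (0, 1, -1/5)
  clear (0,1): R0 −= (-3/2)R1 → (1, 0, -4/5)
  clear (2,1): R2 −= (-4)R1 → (0, 0, -19/5)
pivot(2,2)=-19/5: scale R2 → (0, 0, 1)
  clear (0,2): R0 −= (-4/5)R2 → (1, 0, 0)
  clear (1,2): R1 −= (-1/5)R2 → (0, 1, 0)

rank = 3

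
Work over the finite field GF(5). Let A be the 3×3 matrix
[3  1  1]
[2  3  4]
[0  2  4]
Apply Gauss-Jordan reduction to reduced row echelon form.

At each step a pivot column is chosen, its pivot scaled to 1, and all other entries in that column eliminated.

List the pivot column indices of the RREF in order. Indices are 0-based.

step 1: normalize row 0 (÷3) = (1, 2, 2)
  row 1: subtract 2×row0 = (0, 4, 0)
step 2: normalize row 1 (÷4) = (0, 1, 0)
  row 0: subtract 2×row1 = (1, 0, 2)
  row 2: subtract 2×row1 = (0, 0, 4)
step 3: normalize row 2 (÷4) = (0, 0, 1)
  row 0: subtract 2×row2 = (1, 0, 0)

pivot columns: 0, 1, 2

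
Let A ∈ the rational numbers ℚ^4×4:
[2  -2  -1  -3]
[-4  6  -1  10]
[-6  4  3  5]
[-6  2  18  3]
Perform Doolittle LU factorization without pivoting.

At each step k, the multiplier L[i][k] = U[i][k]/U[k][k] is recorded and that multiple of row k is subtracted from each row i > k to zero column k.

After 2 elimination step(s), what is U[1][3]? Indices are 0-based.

[col 0] pivot 2
  R1 -= -2*R0 → (0, 2, -3, 4)  (L[1][0] := -2)
  R2 -= -3*R0 → (0, -2, 0, -4)  (L[2][0] := -3)
  R3 -= -3*R0 → (0, -4, 15, -6)  (L[3][0] := -3)
[col 1] pivot 2
  R2 -= -1*R1 → (0, 0, -3, 0)  (L[2][1] := -1)
  R3 -= -2*R1 → (0, 0, 9, 2)  (L[3][1] := -2)

U[1][3] = 4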